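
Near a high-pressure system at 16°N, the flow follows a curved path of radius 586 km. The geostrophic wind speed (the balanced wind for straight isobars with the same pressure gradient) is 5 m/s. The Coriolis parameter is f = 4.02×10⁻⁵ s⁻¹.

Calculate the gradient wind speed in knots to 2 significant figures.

14 knots

Around a high, pressure-gradient force acts outward with centrifugal, so Coriolis balances both:
fV = (1/ρ)|∂P/∂n| + V²/R  →  V² − fR·V + fR·V_g = 0
With fR = 4.02×10⁻⁵ × 586×10³ m = 23.6 m/s:
V = [fR − √((fR)² − 4 fR V_g)]/2 = [23.6 − √(23.6² − 4×23.6×5)]/2 = 7.2 m/s
Supergeostrophic (V > V_g = 5 m/s), as expected around a high.
Converting: 7.2 m/s × 1.944 = 14 knots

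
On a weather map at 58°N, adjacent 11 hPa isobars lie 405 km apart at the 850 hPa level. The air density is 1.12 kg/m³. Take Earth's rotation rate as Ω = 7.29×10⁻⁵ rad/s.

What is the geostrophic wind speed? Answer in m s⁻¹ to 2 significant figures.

Coriolis parameter at 58°N:
f = 2Ω sin φ = 2 × 7.29×10⁻⁵ × sin 58° = 1.24×10⁻⁴ s⁻¹
Pressure gradient: |∂P/∂n| = 1100 Pa / 405000 m = 2.72×10⁻³ Pa/m
Geostrophic balance (pressure-gradient force = Coriolis force):
V_g = (1/(fρ)) |∂P/∂n| = 2.72×10⁻³ / (1.24×10⁻⁴ × 1.12) = 19.6 m/s

20 m s⁻¹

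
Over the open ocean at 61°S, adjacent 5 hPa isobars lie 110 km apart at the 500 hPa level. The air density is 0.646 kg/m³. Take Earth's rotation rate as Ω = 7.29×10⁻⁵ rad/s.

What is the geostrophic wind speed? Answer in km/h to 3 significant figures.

199 km/h

Coriolis parameter at 61°S:
f = 2Ω sin φ = 2 × 7.29×10⁻⁵ × sin 61° = 1.28×10⁻⁴ s⁻¹
Pressure gradient: |∂P/∂n| = 500 Pa / 110000 m = 4.55×10⁻³ Pa/m
Geostrophic balance (pressure-gradient force = Coriolis force):
V_g = (1/(fρ)) |∂P/∂n| = 4.55×10⁻³ / (1.28×10⁻⁴ × 0.646) = 55.2 m/s
Converting: 55.2 m/s × 3.6 = 199 km/h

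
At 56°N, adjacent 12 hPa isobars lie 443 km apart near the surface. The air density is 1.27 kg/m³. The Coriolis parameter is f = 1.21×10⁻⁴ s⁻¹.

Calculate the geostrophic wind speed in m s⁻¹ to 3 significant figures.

Pressure gradient: |∂P/∂n| = 1200 Pa / 443000 m = 2.71×10⁻³ Pa/m
Geostrophic balance (pressure-gradient force = Coriolis force):
V_g = (1/(fρ)) |∂P/∂n| = 2.71×10⁻³ / (1.21×10⁻⁴ × 1.27) = 17.6 m/s

17.6 m s⁻¹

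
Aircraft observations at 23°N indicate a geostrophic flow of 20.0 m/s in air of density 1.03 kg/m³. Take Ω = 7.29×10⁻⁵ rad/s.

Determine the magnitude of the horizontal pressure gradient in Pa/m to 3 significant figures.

Coriolis parameter at 23°N:
f = 2Ω sin φ = 2 × 7.29×10⁻⁵ × sin 23° = 5.70×10⁻⁵ s⁻¹
Geostrophic balance rearranged: |∂P/∂n| = f ρ V_g
|∂P/∂n| = 5.70×10⁻⁵ × 1.03 × 20.0 = 1.17×10⁻³ Pa/m

1.17×10⁻³ Pa/m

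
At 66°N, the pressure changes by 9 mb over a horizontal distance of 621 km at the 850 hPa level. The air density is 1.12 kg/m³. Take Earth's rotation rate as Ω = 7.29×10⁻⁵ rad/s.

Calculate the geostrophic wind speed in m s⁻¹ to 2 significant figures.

Coriolis parameter at 66°N:
f = 2Ω sin φ = 2 × 7.29×10⁻⁵ × sin 66° = 1.33×10⁻⁴ s⁻¹
Pressure gradient: |∂P/∂n| = 900 Pa / 621000 m = 1.45×10⁻³ Pa/m
Geostrophic balance (pressure-gradient force = Coriolis force):
V_g = (1/(fρ)) |∂P/∂n| = 1.45×10⁻³ / (1.33×10⁻⁴ × 1.12) = 9.72 m/s

9.7 m s⁻¹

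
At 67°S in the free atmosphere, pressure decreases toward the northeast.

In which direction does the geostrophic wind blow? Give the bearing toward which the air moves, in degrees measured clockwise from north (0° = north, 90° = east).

315°

The pressure-gradient force points toward the northeast (bearing 045°).
Geostrophic balance: in the Southern Hemisphere the Coriolis force deflects motion to the left, so the geostrophic wind blows 90° to the left of the pressure-gradient force (low pressure on the right).
Rotating 045° by 90° counterclockwise gives 315° — the wind blows toward the northwest.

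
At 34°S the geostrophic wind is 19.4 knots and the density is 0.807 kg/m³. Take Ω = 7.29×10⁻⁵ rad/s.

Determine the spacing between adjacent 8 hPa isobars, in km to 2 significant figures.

1200 km

Coriolis parameter at 34°S:
f = 2Ω sin φ = 2 × 7.29×10⁻⁵ × sin 34° = 8.15×10⁻⁵ s⁻¹
Wind speed in SI: 19.4 knots = 9.98 m/s
Geostrophic balance rearranged: |∂P/∂n| = f ρ V_g
|∂P/∂n| = 8.15×10⁻⁵ × 0.807 × 9.98 = 6.57×10⁻⁴ Pa/m
Isobar spacing: Δn = ΔP/|∂P/∂n| = 800 Pa / 6.57×10⁻⁴ Pa/m = 1218309 m ≈ 1200 km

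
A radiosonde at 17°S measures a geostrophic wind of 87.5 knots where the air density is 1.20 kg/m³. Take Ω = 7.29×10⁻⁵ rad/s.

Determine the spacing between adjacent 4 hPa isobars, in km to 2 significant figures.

170 km

Coriolis parameter at 17°S:
f = 2Ω sin φ = 2 × 7.29×10⁻⁵ × sin 17° = 4.26×10⁻⁵ s⁻¹
Wind speed in SI: 87.5 knots = 45.0 m/s
Geostrophic balance rearranged: |∂P/∂n| = f ρ V_g
|∂P/∂n| = 4.26×10⁻⁵ × 1.20 × 45.0 = 2.30×10⁻³ Pa/m
Isobar spacing: Δn = ΔP/|∂P/∂n| = 400 Pa / 2.30×10⁻³ Pa/m = 173716 m ≈ 170 km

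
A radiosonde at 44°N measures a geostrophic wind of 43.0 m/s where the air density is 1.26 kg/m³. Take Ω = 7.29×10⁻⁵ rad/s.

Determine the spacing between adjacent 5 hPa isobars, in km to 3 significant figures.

Coriolis parameter at 44°N:
f = 2Ω sin φ = 2 × 7.29×10⁻⁵ × sin 44° = 1.01×10⁻⁴ s⁻¹
Geostrophic balance rearranged: |∂P/∂n| = f ρ V_g
|∂P/∂n| = 1.01×10⁻⁴ × 1.26 × 43.0 = 5.49×10⁻³ Pa/m
Isobar spacing: Δn = ΔP/|∂P/∂n| = 500 Pa / 5.49×10⁻³ Pa/m = 91118 m ≈ 91.1 km

91.1 km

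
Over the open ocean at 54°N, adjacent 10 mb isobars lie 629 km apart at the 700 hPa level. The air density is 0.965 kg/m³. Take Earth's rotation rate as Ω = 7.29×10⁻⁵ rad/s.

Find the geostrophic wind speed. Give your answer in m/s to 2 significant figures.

Coriolis parameter at 54°N:
f = 2Ω sin φ = 2 × 7.29×10⁻⁵ × sin 54° = 1.18×10⁻⁴ s⁻¹
Pressure gradient: |∂P/∂n| = 1000 Pa / 629000 m = 1.59×10⁻³ Pa/m
Geostrophic balance (pressure-gradient force = Coriolis force):
V_g = (1/(fρ)) |∂P/∂n| = 1.59×10⁻³ / (1.18×10⁻⁴ × 0.965) = 14.0 m/s

14 m/s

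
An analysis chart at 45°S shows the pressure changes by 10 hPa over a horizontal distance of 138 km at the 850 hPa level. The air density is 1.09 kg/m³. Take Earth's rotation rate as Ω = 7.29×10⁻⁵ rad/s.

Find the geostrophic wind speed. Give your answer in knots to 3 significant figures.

Coriolis parameter at 45°S:
f = 2Ω sin φ = 2 × 7.29×10⁻⁵ × sin 45° = 1.03×10⁻⁴ s⁻¹
Pressure gradient: |∂P/∂n| = 1000 Pa / 138000 m = 7.25×10⁻³ Pa/m
Geostrophic balance (pressure-gradient force = Coriolis force):
V_g = (1/(fρ)) |∂P/∂n| = 7.25×10⁻³ / (1.03×10⁻⁴ × 1.09) = 64.5 m/s
Converting: 64.5 m/s × 1.944 = 125 knots

125 knots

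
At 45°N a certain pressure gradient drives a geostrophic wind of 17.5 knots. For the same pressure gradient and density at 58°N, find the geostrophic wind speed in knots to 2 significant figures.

With the same pressure gradient and density, V_g ∝ 1/f ∝ 1/sin φ.
V₂ = V₁ · sin φ₁ / sin φ₂ = 17.5 × sin 45° / sin 58°
V₂ = 17.5 × 0.7071/0.8480 = 15 knots

15 knots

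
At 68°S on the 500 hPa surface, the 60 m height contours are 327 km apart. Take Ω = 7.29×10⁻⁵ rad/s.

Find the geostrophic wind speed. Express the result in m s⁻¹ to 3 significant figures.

13.3 m s⁻¹

Coriolis parameter at 68°S:
f = 2Ω sin φ = 2 × 7.29×10⁻⁵ × sin 68° = 1.35×10⁻⁴ s⁻¹
Height gradient: |∂Z/∂n| = 60 m / 327000 m = 1.83×10⁻⁴
On a pressure surface, geostrophic balance gives V_g = (g/f)|∂Z/∂n|:
V_g = 9.81 × 1.83×10⁻⁴ / 1.35×10⁻⁴ = 13.3 m/s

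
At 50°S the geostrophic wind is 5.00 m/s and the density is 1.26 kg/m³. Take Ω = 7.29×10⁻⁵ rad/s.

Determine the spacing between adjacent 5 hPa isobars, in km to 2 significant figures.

710 km

Coriolis parameter at 50°S:
f = 2Ω sin φ = 2 × 7.29×10⁻⁵ × sin 50° = 1.12×10⁻⁴ s⁻¹
Geostrophic balance rearranged: |∂P/∂n| = f ρ V_g
|∂P/∂n| = 1.12×10⁻⁴ × 1.26 × 5.00 = 7.04×10⁻⁴ Pa/m
Isobar spacing: Δn = ΔP/|∂P/∂n| = 500 Pa / 7.04×10⁻⁴ Pa/m = 710588 m ≈ 710 km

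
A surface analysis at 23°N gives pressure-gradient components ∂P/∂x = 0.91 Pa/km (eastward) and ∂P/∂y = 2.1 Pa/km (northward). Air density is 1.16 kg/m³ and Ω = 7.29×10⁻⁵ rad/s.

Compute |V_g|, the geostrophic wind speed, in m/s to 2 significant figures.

35 m/s

Coriolis parameter at 23°N:
f = 2Ω sin φ = 2 × 7.29×10⁻⁵ × sin 23° = 5.70×10⁻⁵ s⁻¹
Component geostrophic relations (x east, y north):
u_g = −(1/(fρ)) ∂P/∂y,  v_g = (1/(fρ)) ∂P/∂x
u_g = −(2.1×10⁻³)/(5.70×10⁻⁵ × 1.16) = −31.8 m/s;  v_g = (0.91×10⁻³)/(5.70×10⁻⁵ × 1.16) = 13.8 m/s
|V_g| = √(u_g² + v_g²) = 34.6 m/s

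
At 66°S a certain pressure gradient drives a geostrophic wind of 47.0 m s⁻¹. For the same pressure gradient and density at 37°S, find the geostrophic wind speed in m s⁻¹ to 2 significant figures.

71 m s⁻¹

With the same pressure gradient and density, V_g ∝ 1/f ∝ 1/sin φ.
V₂ = V₁ · sin φ₁ / sin φ₂ = 47.0 × sin 66° / sin 37°
V₂ = 47.0 × 0.9135/0.6018 = 71 m s⁻¹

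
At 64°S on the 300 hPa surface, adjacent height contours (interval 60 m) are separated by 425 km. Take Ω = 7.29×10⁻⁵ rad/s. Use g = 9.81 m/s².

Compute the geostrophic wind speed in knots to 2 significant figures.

Coriolis parameter at 64°S:
f = 2Ω sin φ = 2 × 7.29×10⁻⁵ × sin 64° = 1.31×10⁻⁴ s⁻¹
Height gradient: |∂Z/∂n| = 60 m / 425000 m = 1.41×10⁻⁴
On a pressure surface, geostrophic balance gives V_g = (g/f)|∂Z/∂n|:
V_g = 9.81 × 1.41×10⁻⁴ / 1.31×10⁻⁴ = 10.6 m/s
Converting: 10.6 m/s × 1.944 = 21 knots

21 knots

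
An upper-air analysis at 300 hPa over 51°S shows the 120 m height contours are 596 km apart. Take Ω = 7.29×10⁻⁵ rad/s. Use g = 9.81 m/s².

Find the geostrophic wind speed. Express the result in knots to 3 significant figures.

33.9 knots

Coriolis parameter at 51°S:
f = 2Ω sin φ = 2 × 7.29×10⁻⁵ × sin 51° = 1.13×10⁻⁴ s⁻¹
Height gradient: |∂Z/∂n| = 120 m / 596000 m = 2.01×10⁻⁴
On a pressure surface, geostrophic balance gives V_g = (g/f)|∂Z/∂n|:
V_g = 9.81 × 2.01×10⁻⁴ / 1.13×10⁻⁴ = 17.4 m/s
Converting: 17.4 m/s × 1.944 = 33.9 knots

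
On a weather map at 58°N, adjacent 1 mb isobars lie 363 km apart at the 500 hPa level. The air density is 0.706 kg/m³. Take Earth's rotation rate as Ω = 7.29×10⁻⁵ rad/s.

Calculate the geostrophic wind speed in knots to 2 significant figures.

6.1 knots

Coriolis parameter at 58°N:
f = 2Ω sin φ = 2 × 7.29×10⁻⁵ × sin 58° = 1.24×10⁻⁴ s⁻¹
Pressure gradient: |∂P/∂n| = 100 Pa / 363000 m = 2.75×10⁻⁴ Pa/m
Geostrophic balance (pressure-gradient force = Coriolis force):
V_g = (1/(fρ)) |∂P/∂n| = 2.75×10⁻⁴ / (1.24×10⁻⁴ × 0.706) = 3.16 m/s
Converting: 3.16 m/s × 1.944 = 6.1 knots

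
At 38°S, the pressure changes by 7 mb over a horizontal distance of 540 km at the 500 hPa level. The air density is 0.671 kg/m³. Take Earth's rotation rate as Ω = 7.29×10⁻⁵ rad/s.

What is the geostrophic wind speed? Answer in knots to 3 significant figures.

Coriolis parameter at 38°S:
f = 2Ω sin φ = 2 × 7.29×10⁻⁵ × sin 38° = 8.98×10⁻⁵ s⁻¹
Pressure gradient: |∂P/∂n| = 700 Pa / 540000 m = 1.30×10⁻³ Pa/m
Geostrophic balance (pressure-gradient force = Coriolis force):
V_g = (1/(fρ)) |∂P/∂n| = 1.30×10⁻³ / (8.98×10⁻⁵ × 0.671) = 21.5 m/s
Converting: 21.5 m/s × 1.944 = 41.8 knots

41.8 knots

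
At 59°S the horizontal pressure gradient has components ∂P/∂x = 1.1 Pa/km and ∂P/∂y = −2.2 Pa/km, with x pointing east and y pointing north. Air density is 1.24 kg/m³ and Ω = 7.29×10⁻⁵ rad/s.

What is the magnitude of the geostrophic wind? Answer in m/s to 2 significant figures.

Coriolis parameter at 59°S:
f = 2Ω sin φ = 2 × 7.29×10⁻⁵ × sin 59° = 1.25×10⁻⁴ s⁻¹
In the Southern Hemisphere f is negative: f = −1.25×10⁻⁴ s⁻¹.
Component geostrophic relations (x east, y north):
u_g = −(1/(fρ)) ∂P/∂y,  v_g = (1/(fρ)) ∂P/∂x
u_g = −(−2.2×10⁻³)/(−1.25×10⁻⁴ × 1.24) = −14.2 m/s;  v_g = (1.1×10⁻³)/(−1.25×10⁻⁴ × 1.24) = −7.10 m/s
|V_g| = √(u_g² + v_g²) = 15.9 m/s

16 m/s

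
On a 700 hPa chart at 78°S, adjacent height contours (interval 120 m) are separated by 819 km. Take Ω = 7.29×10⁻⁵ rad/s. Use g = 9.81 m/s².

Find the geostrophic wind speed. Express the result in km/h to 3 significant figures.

36.3 km/h

Coriolis parameter at 78°S:
f = 2Ω sin φ = 2 × 7.29×10⁻⁵ × sin 78° = 1.43×10⁻⁴ s⁻¹
Height gradient: |∂Z/∂n| = 120 m / 819000 m = 1.47×10⁻⁴
On a pressure surface, geostrophic balance gives V_g = (g/f)|∂Z/∂n|:
V_g = 9.81 × 1.47×10⁻⁴ / 1.43×10⁻⁴ = 10.1 m/s
Converting: 10.1 m/s × 3.6 = 36.3 km/h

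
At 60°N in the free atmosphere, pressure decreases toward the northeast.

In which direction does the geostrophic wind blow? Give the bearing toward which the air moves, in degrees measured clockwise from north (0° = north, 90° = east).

135°

The pressure-gradient force points toward the northeast (bearing 045°).
Geostrophic balance: in the Northern Hemisphere the Coriolis force deflects motion to the right, so the geostrophic wind blows 90° to the right of the pressure-gradient force (low pressure on the left).
Rotating 045° by 90° clockwise gives 135° — the wind blows toward the southeast.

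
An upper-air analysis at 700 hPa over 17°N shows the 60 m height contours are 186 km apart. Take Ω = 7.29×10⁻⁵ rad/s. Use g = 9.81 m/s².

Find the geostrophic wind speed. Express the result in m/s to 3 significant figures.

Coriolis parameter at 17°N:
f = 2Ω sin φ = 2 × 7.29×10⁻⁵ × sin 17° = 4.26×10⁻⁵ s⁻¹
Height gradient: |∂Z/∂n| = 60 m / 186000 m = 3.23×10⁻⁴
On a pressure surface, geostrophic balance gives V_g = (g/f)|∂Z/∂n|:
V_g = 9.81 × 3.23×10⁻⁴ / 4.26×10⁻⁵ = 74.2 m/s

74.2 m/s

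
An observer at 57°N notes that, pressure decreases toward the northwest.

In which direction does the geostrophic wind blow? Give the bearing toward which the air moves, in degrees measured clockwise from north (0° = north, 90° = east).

The pressure-gradient force points toward the northwest (bearing 315°).
Geostrophic balance: in the Northern Hemisphere the Coriolis force deflects motion to the right, so the geostrophic wind blows 90° to the right of the pressure-gradient force (low pressure on the left).
Rotating 315° by 90° clockwise gives 045° — the wind blows toward the northeast.

045°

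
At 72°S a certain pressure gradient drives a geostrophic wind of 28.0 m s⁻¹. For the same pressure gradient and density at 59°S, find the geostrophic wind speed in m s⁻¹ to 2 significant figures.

With the same pressure gradient and density, V_g ∝ 1/f ∝ 1/sin φ.
V₂ = V₁ · sin φ₁ / sin φ₂ = 28.0 × sin 72° / sin 59°
V₂ = 28.0 × 0.9511/0.8572 = 31 m s⁻¹

31 m s⁻¹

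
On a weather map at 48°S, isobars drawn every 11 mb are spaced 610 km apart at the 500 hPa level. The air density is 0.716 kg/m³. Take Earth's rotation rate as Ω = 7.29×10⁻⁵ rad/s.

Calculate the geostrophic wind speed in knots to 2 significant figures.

Coriolis parameter at 48°S:
f = 2Ω sin φ = 2 × 7.29×10⁻⁵ × sin 48° = 1.08×10⁻⁴ s⁻¹
Pressure gradient: |∂P/∂n| = 1100 Pa / 610000 m = 1.80×10⁻³ Pa/m
Geostrophic balance (pressure-gradient force = Coriolis force):
V_g = (1/(fρ)) |∂P/∂n| = 1.80×10⁻³ / (1.08×10⁻⁴ × 0.716) = 23.2 m/s
Converting: 23.2 m/s × 1.944 = 45 knots

45 knots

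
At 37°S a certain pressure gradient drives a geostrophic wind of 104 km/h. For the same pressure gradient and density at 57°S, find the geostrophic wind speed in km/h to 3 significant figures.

74.6 km/h

With the same pressure gradient and density, V_g ∝ 1/f ∝ 1/sin φ.
V₂ = V₁ · sin φ₁ / sin φ₂ = 104 × sin 37° / sin 57°
V₂ = 104 × 0.6018/0.8387 = 74.6 km/h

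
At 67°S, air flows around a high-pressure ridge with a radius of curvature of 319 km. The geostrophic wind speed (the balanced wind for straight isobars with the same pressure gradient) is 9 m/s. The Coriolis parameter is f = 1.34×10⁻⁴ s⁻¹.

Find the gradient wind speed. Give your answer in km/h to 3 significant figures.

Around a high, pressure-gradient force acts outward with centrifugal, so Coriolis balances both:
fV = (1/ρ)|∂P/∂n| + V²/R  →  V² − fR·V + fR·V_g = 0
With fR = 1.34×10⁻⁴ × 319×10³ m = 42.7 m/s:
V = [fR − √((fR)² − 4 fR V_g)]/2 = [42.7 − √(42.7² − 4×42.7×9)]/2 = 12.9 m/s
Supergeostrophic (V > V_g = 9 m/s), as expected around a high.
Converting: 12.9 m/s × 3.6 = 46.4 km/h

46.4 km/h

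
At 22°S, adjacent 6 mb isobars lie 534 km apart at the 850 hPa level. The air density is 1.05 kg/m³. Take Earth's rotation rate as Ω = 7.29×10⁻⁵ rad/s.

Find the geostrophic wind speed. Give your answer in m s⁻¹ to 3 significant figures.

19.6 m s⁻¹

Coriolis parameter at 22°S:
f = 2Ω sin φ = 2 × 7.29×10⁻⁵ × sin 22° = 5.46×10⁻⁵ s⁻¹
Pressure gradient: |∂P/∂n| = 600 Pa / 534000 m = 1.12×10⁻³ Pa/m
Geostrophic balance (pressure-gradient force = Coriolis force):
V_g = (1/(fρ)) |∂P/∂n| = 1.12×10⁻³ / (5.46×10⁻⁵ × 1.05) = 19.6 m/s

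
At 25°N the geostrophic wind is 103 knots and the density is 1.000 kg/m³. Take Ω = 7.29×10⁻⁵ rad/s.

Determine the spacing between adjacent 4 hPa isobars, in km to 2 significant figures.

120 km

Coriolis parameter at 25°N:
f = 2Ω sin φ = 2 × 7.29×10⁻⁵ × sin 25° = 6.16×10⁻⁵ s⁻¹
Wind speed in SI: 103 knots = 53.0 m/s
Geostrophic balance rearranged: |∂P/∂n| = f ρ V_g
|∂P/∂n| = 6.16×10⁻⁵ × 1.000 × 53.0 = 3.26×10⁻³ Pa/m
Isobar spacing: Δn = ΔP/|∂P/∂n| = 400 Pa / 3.26×10⁻³ Pa/m = 122512 m ≈ 120 km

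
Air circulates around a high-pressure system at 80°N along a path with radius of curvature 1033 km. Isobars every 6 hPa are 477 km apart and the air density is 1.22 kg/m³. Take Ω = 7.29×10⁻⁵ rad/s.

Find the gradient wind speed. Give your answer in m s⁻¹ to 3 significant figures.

Coriolis parameter at 80°N:
f = 2Ω sin φ = 2 × 7.29×10⁻⁵ × sin 80° = 1.44×10⁻⁴ s⁻¹
Pressure gradient: |∂P/∂n| = 600 Pa / 477000 m = 1.26×10⁻³ Pa/m
Geostrophic speed: V_g = |∂P/∂n|/(fρ) = 1.26×10⁻³/(1.44×10⁻⁴ × 1.22) = 7.18 m/s
Around a high, pressure-gradient force acts outward with centrifugal, so Coriolis balances both:
fV = (1/ρ)|∂P/∂n| + V²/R  →  V² − fR·V + fR·V_g = 0
With fR = 1.44×10⁻⁴ × 1033×10³ m = 148 m/s:
V = [fR − √((fR)² − 4 fR V_g)]/2 = [148 − √(148² − 4×148×7.18)]/2 = 7.57 m/s
Supergeostrophic (V > V_g = 7.18 m/s), as expected around a high.

7.57 m s⁻¹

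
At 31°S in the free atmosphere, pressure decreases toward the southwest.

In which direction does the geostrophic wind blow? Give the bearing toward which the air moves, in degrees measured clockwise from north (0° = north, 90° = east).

135°

The pressure-gradient force points toward the southwest (bearing 225°).
Geostrophic balance: in the Southern Hemisphere the Coriolis force deflects motion to the left, so the geostrophic wind blows 90° to the left of the pressure-gradient force (low pressure on the right).
Rotating 225° by 90° counterclockwise gives 135° — the wind blows toward the southeast.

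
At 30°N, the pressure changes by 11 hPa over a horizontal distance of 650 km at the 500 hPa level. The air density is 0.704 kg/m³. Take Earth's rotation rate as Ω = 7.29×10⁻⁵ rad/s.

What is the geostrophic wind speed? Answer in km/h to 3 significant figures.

119 km/h

Coriolis parameter at 30°N:
f = 2Ω sin φ = 2 × 7.29×10⁻⁵ × sin 30° = 7.29×10⁻⁵ s⁻¹
Pressure gradient: |∂P/∂n| = 1100 Pa / 650000 m = 1.69×10⁻³ Pa/m
Geostrophic balance (pressure-gradient force = Coriolis force):
V_g = (1/(fρ)) |∂P/∂n| = 1.69×10⁻³ / (7.29×10⁻⁵ × 0.704) = 33.0 m/s
Converting: 33.0 m/s × 3.6 = 119 km/h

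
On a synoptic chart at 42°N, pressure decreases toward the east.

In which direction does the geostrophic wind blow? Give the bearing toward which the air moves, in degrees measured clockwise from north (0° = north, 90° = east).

The pressure-gradient force points toward the east (bearing 090°).
Geostrophic balance: in the Northern Hemisphere the Coriolis force deflects motion to the right, so the geostrophic wind blows 90° to the right of the pressure-gradient force (low pressure on the left).
Rotating 090° by 90° clockwise gives 180° — the wind blows toward the south.

180°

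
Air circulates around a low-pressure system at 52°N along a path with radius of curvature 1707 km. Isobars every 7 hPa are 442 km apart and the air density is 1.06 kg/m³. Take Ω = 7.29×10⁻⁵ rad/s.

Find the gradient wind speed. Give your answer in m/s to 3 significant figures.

12.2 m/s

Coriolis parameter at 52°N:
f = 2Ω sin φ = 2 × 7.29×10⁻⁵ × sin 52° = 1.15×10⁻⁴ s⁻¹
Pressure gradient: |∂P/∂n| = 700 Pa / 442000 m = 1.58×10⁻³ Pa/m
Geostrophic speed: V_g = |∂P/∂n|/(fρ) = 1.58×10⁻³/(1.15×10⁻⁴ × 1.06) = 13.0 m/s
Around a low, centrifugal force acts outward with Coriolis, so pressure-gradient force balances both:
(1/ρ)|∂P/∂n| = fV + V²/R  →  V² + fR·V − fR·V_g = 0
With fR = 1.15×10⁻⁴ × 1707×10³ m = 196 m/s:
V = [−fR + √((fR)² + 4 fR V_g)]/2 = [−196 + √(196² + 4×196×13)]/2 = 12.2 m/s
Subgeostrophic (V < V_g = 13 m/s), as expected around a low.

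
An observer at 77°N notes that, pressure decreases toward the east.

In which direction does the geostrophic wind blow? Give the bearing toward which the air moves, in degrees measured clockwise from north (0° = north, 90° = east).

180°

The pressure-gradient force points toward the east (bearing 090°).
Geostrophic balance: in the Northern Hemisphere the Coriolis force deflects motion to the right, so the geostrophic wind blows 90° to the right of the pressure-gradient force (low pressure on the left).
Rotating 090° by 90° clockwise gives 180° — the wind blows toward the south.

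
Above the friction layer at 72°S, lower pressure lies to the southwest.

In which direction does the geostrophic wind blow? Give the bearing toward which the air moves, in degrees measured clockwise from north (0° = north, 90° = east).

135°

The pressure-gradient force points toward the southwest (bearing 225°).
Geostrophic balance: in the Southern Hemisphere the Coriolis force deflects motion to the left, so the geostrophic wind blows 90° to the left of the pressure-gradient force (low pressure on the right).
Rotating 225° by 90° counterclockwise gives 135° — the wind blows toward the southeast.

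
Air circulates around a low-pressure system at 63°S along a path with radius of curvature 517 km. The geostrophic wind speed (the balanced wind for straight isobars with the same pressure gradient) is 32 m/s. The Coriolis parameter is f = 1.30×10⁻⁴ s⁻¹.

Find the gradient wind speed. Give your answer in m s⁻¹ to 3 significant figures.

23.7 m s⁻¹

Around a low, centrifugal force acts outward with Coriolis, so pressure-gradient force balances both:
(1/ρ)|∂P/∂n| = fV + V²/R  →  V² + fR·V − fR·V_g = 0
With fR = 1.30×10⁻⁴ × 517×10³ m = 67.2 m/s:
V = [−fR + √((fR)² + 4 fR V_g)]/2 = [−67.2 + √(67.2² + 4×67.2×32)]/2 = 23.7 m/s
Subgeostrophic (V < V_g = 32 m/s), as expected around a low.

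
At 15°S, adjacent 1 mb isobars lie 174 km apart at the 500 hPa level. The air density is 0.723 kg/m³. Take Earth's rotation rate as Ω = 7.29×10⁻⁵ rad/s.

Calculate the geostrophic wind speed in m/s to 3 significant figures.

21.1 m/s

Coriolis parameter at 15°S:
f = 2Ω sin φ = 2 × 7.29×10⁻⁵ × sin 15° = 3.77×10⁻⁵ s⁻¹
Pressure gradient: |∂P/∂n| = 100 Pa / 174000 m = 5.75×10⁻⁴ Pa/m
Geostrophic balance (pressure-gradient force = Coriolis force):
V_g = (1/(fρ)) |∂P/∂n| = 5.75×10⁻⁴ / (3.77×10⁻⁵ × 0.723) = 21.1 m/s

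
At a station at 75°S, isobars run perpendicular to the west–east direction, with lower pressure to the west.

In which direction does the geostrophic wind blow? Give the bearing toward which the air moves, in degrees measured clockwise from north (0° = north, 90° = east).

180°

The pressure-gradient force points toward the west (bearing 270°).
Geostrophic balance: in the Southern Hemisphere the Coriolis force deflects motion to the left, so the geostrophic wind blows 90° to the left of the pressure-gradient force (low pressure on the right).
Rotating 270° by 90° counterclockwise gives 180° — the wind blows toward the south.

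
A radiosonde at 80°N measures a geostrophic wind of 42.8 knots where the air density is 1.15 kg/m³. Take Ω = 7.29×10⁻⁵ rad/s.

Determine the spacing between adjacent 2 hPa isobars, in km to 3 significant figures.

Coriolis parameter at 80°N:
f = 2Ω sin φ = 2 × 7.29×10⁻⁵ × sin 80° = 1.44×10⁻⁴ s⁻¹
Wind speed in SI: 42.8 knots = 22.0 m/s
Geostrophic balance rearranged: |∂P/∂n| = f ρ V_g
|∂P/∂n| = 1.44×10⁻⁴ × 1.15 × 22.0 = 3.64×10⁻³ Pa/m
Isobar spacing: Δn = ΔP/|∂P/∂n| = 200 Pa / 3.64×10⁻³ Pa/m = 55010 m ≈ 55.0 km

55.0 km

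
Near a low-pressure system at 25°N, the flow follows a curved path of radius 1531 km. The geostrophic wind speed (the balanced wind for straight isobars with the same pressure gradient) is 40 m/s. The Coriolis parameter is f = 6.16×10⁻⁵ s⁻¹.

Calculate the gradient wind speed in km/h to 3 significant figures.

109 km/h

Around a low, centrifugal force acts outward with Coriolis, so pressure-gradient force balances both:
(1/ρ)|∂P/∂n| = fV + V²/R  →  V² + fR·V − fR·V_g = 0
With fR = 6.16×10⁻⁵ × 1531×10³ m = 94.3 m/s:
V = [−fR + √((fR)² + 4 fR V_g)]/2 = [−94.3 + √(94.3² + 4×94.3×40)]/2 = 30.3 m/s
Subgeostrophic (V < V_g = 40 m/s), as expected around a low.
Converting: 30.3 m/s × 3.6 = 109 km/h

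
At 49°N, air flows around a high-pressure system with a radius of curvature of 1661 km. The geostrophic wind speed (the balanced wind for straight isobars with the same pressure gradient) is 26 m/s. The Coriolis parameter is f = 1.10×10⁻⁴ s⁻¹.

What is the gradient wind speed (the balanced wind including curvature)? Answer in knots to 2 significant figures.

Around a high, pressure-gradient force acts outward with centrifugal, so Coriolis balances both:
fV = (1/ρ)|∂P/∂n| + V²/R  →  V² − fR·V + fR·V_g = 0
With fR = 1.10×10⁻⁴ × 1661×10³ m = 183 m/s:
V = [fR − √((fR)² − 4 fR V_g)]/2 = [183 − √(183² − 4×183×26)]/2 = 31.4 m/s
Supergeostrophic (V > V_g = 26 m/s), as expected around a high.
Converting: 31.4 m/s × 1.944 = 61 knots

61 knots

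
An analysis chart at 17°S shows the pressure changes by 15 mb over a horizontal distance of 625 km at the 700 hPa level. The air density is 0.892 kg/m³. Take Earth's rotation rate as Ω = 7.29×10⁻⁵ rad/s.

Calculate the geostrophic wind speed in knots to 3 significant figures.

123 knots

Coriolis parameter at 17°S:
f = 2Ω sin φ = 2 × 7.29×10⁻⁵ × sin 17° = 4.26×10⁻⁵ s⁻¹
Pressure gradient: |∂P/∂n| = 1500 Pa / 625000 m = 2.40×10⁻³ Pa/m
Geostrophic balance (pressure-gradient force = Coriolis force):
V_g = (1/(fρ)) |∂P/∂n| = 2.40×10⁻³ / (4.26×10⁻⁵ × 0.892) = 63.1 m/s
Converting: 63.1 m/s × 1.944 = 123 knots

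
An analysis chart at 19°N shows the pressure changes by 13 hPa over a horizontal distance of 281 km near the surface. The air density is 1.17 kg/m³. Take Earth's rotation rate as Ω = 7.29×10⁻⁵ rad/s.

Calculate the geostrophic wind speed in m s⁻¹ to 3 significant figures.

Coriolis parameter at 19°N:
f = 2Ω sin φ = 2 × 7.29×10⁻⁵ × sin 19° = 4.75×10⁻⁵ s⁻¹
Pressure gradient: |∂P/∂n| = 1300 Pa / 281000 m = 4.63×10⁻³ Pa/m
Geostrophic balance (pressure-gradient force = Coriolis force):
V_g = (1/(fρ)) |∂P/∂n| = 4.63×10⁻³ / (4.75×10⁻⁵ × 1.17) = 83.3 m/s

83.3 m s⁻¹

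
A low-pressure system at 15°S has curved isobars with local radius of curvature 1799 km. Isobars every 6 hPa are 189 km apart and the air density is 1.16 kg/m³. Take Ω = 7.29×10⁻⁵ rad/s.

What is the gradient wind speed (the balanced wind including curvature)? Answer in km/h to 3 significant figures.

Coriolis parameter at 15°S:
f = 2Ω sin φ = 2 × 7.29×10⁻⁵ × sin 15° = 3.77×10⁻⁵ s⁻¹
Pressure gradient: |∂P/∂n| = 600 Pa / 189000 m = 3.17×10⁻³ Pa/m
Geostrophic speed: V_g = |∂P/∂n|/(fρ) = 3.17×10⁻³/(3.77×10⁻⁵ × 1.16) = 72.5 m/s
Around a low, centrifugal force acts outward with Coriolis, so pressure-gradient force balances both:
(1/ρ)|∂P/∂n| = fV + V²/R  →  V² + fR·V − fR·V_g = 0
With fR = 3.77×10⁻⁵ × 1799×10³ m = 67.9 m/s:
V = [−fR + √((fR)² + 4 fR V_g)]/2 = [−67.9 + √(67.9² + 4×67.9×72.5)]/2 = 44 m/s
Subgeostrophic (V < V_g = 72.5 m/s), as expected around a low.
Converting: 44 m/s × 3.6 = 158 km/h

158 km/h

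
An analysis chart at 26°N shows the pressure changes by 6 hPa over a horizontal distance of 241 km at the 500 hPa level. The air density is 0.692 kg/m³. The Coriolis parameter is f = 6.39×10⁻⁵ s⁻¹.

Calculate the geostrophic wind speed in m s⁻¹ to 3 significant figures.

56.3 m s⁻¹

Pressure gradient: |∂P/∂n| = 600 Pa / 241000 m = 2.49×10⁻³ Pa/m
Geostrophic balance (pressure-gradient force = Coriolis force):
V_g = (1/(fρ)) |∂P/∂n| = 2.49×10⁻³ / (6.39×10⁻⁵ × 0.692) = 56.3 m/s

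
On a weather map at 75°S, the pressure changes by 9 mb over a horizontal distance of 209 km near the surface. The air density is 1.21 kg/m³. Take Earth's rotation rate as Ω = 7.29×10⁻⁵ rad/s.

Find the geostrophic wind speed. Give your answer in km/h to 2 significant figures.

91 km/h

Coriolis parameter at 75°S:
f = 2Ω sin φ = 2 × 7.29×10⁻⁵ × sin 75° = 1.41×10⁻⁴ s⁻¹
Pressure gradient: |∂P/∂n| = 900 Pa / 209000 m = 4.31×10⁻³ Pa/m
Geostrophic balance (pressure-gradient force = Coriolis force):
V_g = (1/(fρ)) |∂P/∂n| = 4.31×10⁻³ / (1.41×10⁻⁴ × 1.21) = 25.3 m/s
Converting: 25.3 m/s × 3.6 = 91 km/h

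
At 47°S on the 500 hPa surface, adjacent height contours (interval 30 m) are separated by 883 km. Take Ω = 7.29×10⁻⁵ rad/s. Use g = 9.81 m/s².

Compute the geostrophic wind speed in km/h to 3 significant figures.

11.3 km/h

Coriolis parameter at 47°S:
f = 2Ω sin φ = 2 × 7.29×10⁻⁵ × sin 47° = 1.07×10⁻⁴ s⁻¹
Height gradient: |∂Z/∂n| = 30 m / 883000 m = 3.40×10⁻⁵
On a pressure surface, geostrophic balance gives V_g = (g/f)|∂Z/∂n|:
V_g = 9.81 × 3.40×10⁻⁵ / 1.07×10⁻⁴ = 3.13 m/s
Converting: 3.13 m/s × 3.6 = 11.3 km/h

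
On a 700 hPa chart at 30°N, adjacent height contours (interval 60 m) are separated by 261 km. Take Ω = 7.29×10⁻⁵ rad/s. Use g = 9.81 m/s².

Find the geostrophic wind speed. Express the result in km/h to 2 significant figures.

110 km/h

Coriolis parameter at 30°N:
f = 2Ω sin φ = 2 × 7.29×10⁻⁵ × sin 30° = 7.29×10⁻⁵ s⁻¹
Height gradient: |∂Z/∂n| = 60 m / 261000 m = 2.30×10⁻⁴
On a pressure surface, geostrophic balance gives V_g = (g/f)|∂Z/∂n|:
V_g = 9.81 × 2.30×10⁻⁴ / 7.29×10⁻⁵ = 30.9 m/s
Converting: 30.9 m/s × 3.6 = 110 km/h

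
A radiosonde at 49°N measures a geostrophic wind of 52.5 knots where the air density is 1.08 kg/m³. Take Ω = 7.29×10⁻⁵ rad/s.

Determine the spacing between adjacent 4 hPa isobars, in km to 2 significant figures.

Coriolis parameter at 49°N:
f = 2Ω sin φ = 2 × 7.29×10⁻⁵ × sin 49° = 1.10×10⁻⁴ s⁻¹
Wind speed in SI: 52.5 knots = 27.0 m/s
Geostrophic balance rearranged: |∂P/∂n| = f ρ V_g
|∂P/∂n| = 1.10×10⁻⁴ × 1.08 × 27.0 = 3.21×10⁻³ Pa/m
Isobar spacing: Δn = ΔP/|∂P/∂n| = 400 Pa / 3.21×10⁻³ Pa/m = 124624 m ≈ 120 km

120 km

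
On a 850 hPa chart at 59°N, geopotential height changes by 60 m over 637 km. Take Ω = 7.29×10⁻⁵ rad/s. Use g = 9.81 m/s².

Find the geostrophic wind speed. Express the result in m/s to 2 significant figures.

7.4 m/s

Coriolis parameter at 59°N:
f = 2Ω sin φ = 2 × 7.29×10⁻⁵ × sin 59° = 1.25×10⁻⁴ s⁻¹
Height gradient: |∂Z/∂n| = 60 m / 637000 m = 9.42×10⁻⁵
On a pressure surface, geostrophic balance gives V_g = (g/f)|∂Z/∂n|:
V_g = 9.81 × 9.42×10⁻⁵ / 1.25×10⁻⁴ = 7.39 m/s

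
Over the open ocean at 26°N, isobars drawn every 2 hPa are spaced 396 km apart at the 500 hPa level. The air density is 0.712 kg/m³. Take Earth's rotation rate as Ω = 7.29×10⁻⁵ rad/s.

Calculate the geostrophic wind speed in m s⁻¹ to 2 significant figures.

11 m s⁻¹

Coriolis parameter at 26°N:
f = 2Ω sin φ = 2 × 7.29×10⁻⁵ × sin 26° = 6.39×10⁻⁵ s⁻¹
Pressure gradient: |∂P/∂n| = 200 Pa / 396000 m = 5.05×10⁻⁴ Pa/m
Geostrophic balance (pressure-gradient force = Coriolis force):
V_g = (1/(fρ)) |∂P/∂n| = 5.05×10⁻⁴ / (6.39×10⁻⁵ × 0.712) = 11.1 m/s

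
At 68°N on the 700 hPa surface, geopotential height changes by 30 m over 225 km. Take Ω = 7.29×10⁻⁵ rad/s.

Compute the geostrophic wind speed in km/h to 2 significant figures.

35 km/h

Coriolis parameter at 68°N:
f = 2Ω sin φ = 2 × 7.29×10⁻⁵ × sin 68° = 1.35×10⁻⁴ s⁻¹
Height gradient: |∂Z/∂n| = 30 m / 225000 m = 1.33×10⁻⁴
On a pressure surface, geostrophic balance gives V_g = (g/f)|∂Z/∂n|:
V_g = 9.81 × 1.33×10⁻⁴ / 1.35×10⁻⁴ = 9.68 m/s
Converting: 9.68 m/s × 3.6 = 35 km/h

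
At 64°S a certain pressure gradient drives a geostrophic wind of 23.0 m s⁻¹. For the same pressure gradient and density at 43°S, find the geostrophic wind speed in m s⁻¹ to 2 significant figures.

With the same pressure gradient and density, V_g ∝ 1/f ∝ 1/sin φ.
V₂ = V₁ · sin φ₁ / sin φ₂ = 23.0 × sin 64° / sin 43°
V₂ = 23.0 × 0.8988/0.6820 = 30 m s⁻¹

30 m s⁻¹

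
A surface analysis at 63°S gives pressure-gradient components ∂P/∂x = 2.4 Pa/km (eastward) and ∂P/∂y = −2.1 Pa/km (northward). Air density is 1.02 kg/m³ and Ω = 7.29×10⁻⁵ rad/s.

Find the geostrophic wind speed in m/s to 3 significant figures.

24.1 m/s

Coriolis parameter at 63°S:
f = 2Ω sin φ = 2 × 7.29×10⁻⁵ × sin 63° = 1.30×10⁻⁴ s⁻¹
In the Southern Hemisphere f is negative: f = −1.30×10⁻⁴ s⁻¹.
Component geostrophic relations (x east, y north):
u_g = −(1/(fρ)) ∂P/∂y,  v_g = (1/(fρ)) ∂P/∂x
u_g = −(−2.1×10⁻³)/(−1.30×10⁻⁴ × 1.02) = −15.8 m/s;  v_g = (2.4×10⁻³)/(−1.30×10⁻⁴ × 1.02) = −18.1 m/s
|V_g| = √(u_g² + v_g²) = 24.1 m/s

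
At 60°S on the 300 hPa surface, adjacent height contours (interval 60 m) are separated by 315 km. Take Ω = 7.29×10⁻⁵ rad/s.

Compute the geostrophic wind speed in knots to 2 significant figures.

Coriolis parameter at 60°S:
f = 2Ω sin φ = 2 × 7.29×10⁻⁵ × sin 60° = 1.26×10⁻⁴ s⁻¹
Height gradient: |∂Z/∂n| = 60 m / 315000 m = 1.90×10⁻⁴
On a pressure surface, geostrophic balance gives V_g = (g/f)|∂Z/∂n|:
V_g = 9.81 × 1.90×10⁻⁴ / 1.26×10⁻⁴ = 14.8 m/s
Converting: 14.8 m/s × 1.944 = 29 knots

29 knots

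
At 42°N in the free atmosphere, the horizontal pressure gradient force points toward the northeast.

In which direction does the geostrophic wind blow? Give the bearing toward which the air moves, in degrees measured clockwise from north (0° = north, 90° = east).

The pressure-gradient force points toward the northeast (bearing 045°).
Geostrophic balance: in the Northern Hemisphere the Coriolis force deflects motion to the right, so the geostrophic wind blows 90° to the right of the pressure-gradient force (low pressure on the left).
Rotating 045° by 90° clockwise gives 135° — the wind blows toward the southeast.

135°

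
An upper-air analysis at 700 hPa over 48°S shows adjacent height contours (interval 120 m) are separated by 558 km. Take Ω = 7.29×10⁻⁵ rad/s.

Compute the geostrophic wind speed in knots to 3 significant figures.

37.8 knots

Coriolis parameter at 48°S:
f = 2Ω sin φ = 2 × 7.29×10⁻⁵ × sin 48° = 1.08×10⁻⁴ s⁻¹
Height gradient: |∂Z/∂n| = 120 m / 558000 m = 2.15×10⁻⁴
On a pressure surface, geostrophic balance gives V_g = (g/f)|∂Z/∂n|:
V_g = 9.81 × 2.15×10⁻⁴ / 1.08×10⁻⁴ = 19.5 m/s
Converting: 19.5 m/s × 1.944 = 37.8 knots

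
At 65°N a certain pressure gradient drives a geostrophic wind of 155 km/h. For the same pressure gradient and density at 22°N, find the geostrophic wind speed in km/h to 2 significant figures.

380 km/h

With the same pressure gradient and density, V_g ∝ 1/f ∝ 1/sin φ.
V₂ = V₁ · sin φ₁ / sin φ₂ = 155 × sin 65° / sin 22°
V₂ = 155 × 0.9063/0.3746 = 380 km/h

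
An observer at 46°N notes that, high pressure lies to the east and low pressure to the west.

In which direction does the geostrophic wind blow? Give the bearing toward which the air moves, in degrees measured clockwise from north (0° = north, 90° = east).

The pressure-gradient force points toward the west (bearing 270°).
Geostrophic balance: in the Northern Hemisphere the Coriolis force deflects motion to the right, so the geostrophic wind blows 90° to the right of the pressure-gradient force (low pressure on the left).
Rotating 270° by 90° clockwise gives 000° — the wind blows toward the north.

000°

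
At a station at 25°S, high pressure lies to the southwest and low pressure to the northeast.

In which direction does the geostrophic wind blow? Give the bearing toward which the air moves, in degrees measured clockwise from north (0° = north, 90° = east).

315°

The pressure-gradient force points toward the northeast (bearing 045°).
Geostrophic balance: in the Southern Hemisphere the Coriolis force deflects motion to the left, so the geostrophic wind blows 90° to the left of the pressure-gradient force (low pressure on the right).
Rotating 045° by 90° counterclockwise gives 315° — the wind blows toward the northwest.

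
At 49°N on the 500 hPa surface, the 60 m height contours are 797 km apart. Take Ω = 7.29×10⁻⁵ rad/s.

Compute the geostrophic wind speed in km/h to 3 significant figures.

24.2 km/h

Coriolis parameter at 49°N:
f = 2Ω sin φ = 2 × 7.29×10⁻⁵ × sin 49° = 1.10×10⁻⁴ s⁻¹
Height gradient: |∂Z/∂n| = 60 m / 797000 m = 7.53×10⁻⁵
On a pressure surface, geostrophic balance gives V_g = (g/f)|∂Z/∂n|:
V_g = 9.81 × 7.53×10⁻⁵ / 1.10×10⁻⁴ = 6.71 m/s
Converting: 6.71 m/s × 3.6 = 24.2 km/h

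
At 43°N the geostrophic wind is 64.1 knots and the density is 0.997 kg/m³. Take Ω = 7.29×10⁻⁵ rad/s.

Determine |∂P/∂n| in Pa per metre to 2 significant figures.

3.3×10⁻³ Pa/m

Coriolis parameter at 43°N:
f = 2Ω sin φ = 2 × 7.29×10⁻⁵ × sin 43° = 9.94×10⁻⁵ s⁻¹
Wind speed in SI: 64.1 knots = 33.0 m/s
Geostrophic balance rearranged: |∂P/∂n| = f ρ V_g
|∂P/∂n| = 9.94×10⁻⁵ × 0.997 × 33.0 = 3.27×10⁻³ Pa/m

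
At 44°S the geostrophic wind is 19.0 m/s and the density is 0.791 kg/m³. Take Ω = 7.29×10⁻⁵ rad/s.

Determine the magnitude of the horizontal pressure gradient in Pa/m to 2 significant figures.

Coriolis parameter at 44°S:
f = 2Ω sin φ = 2 × 7.29×10⁻⁵ × sin 44° = 1.01×10⁻⁴ s⁻¹
Geostrophic balance rearranged: |∂P/∂n| = f ρ V_g
|∂P/∂n| = 1.01×10⁻⁴ × 0.791 × 19.0 = 1.52×10⁻³ Pa/m

1.5×10⁻³ Pa/m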